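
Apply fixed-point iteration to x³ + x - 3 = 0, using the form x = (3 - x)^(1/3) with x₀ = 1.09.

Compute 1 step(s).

Equation: x³ + x - 3 = 0
Fixed-point form: x = (3 - x)^(1/3)
x₀ = 1.09

x_1 = g(1.090000) = 1.240731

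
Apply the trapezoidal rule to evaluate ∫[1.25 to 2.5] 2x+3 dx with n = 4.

f(x) = 2x+3
a = 1.25, b = 2.5, n = 4
h = (b - a)/n = 0.312500

Trapezoidal rule: (h/2)[f(x₀) + 2f(x₁) + 2f(x₂) + ... + f(xₙ)]

x_0 = 1.2500, f(x_0) = 5.500000, coefficient = 1
x_1 = 1.5625, f(x_1) = 6.125000, coefficient = 2
x_2 = 1.8750, f(x_2) = 6.750000, coefficient = 2
x_3 = 2.1875, f(x_3) = 7.375000, coefficient = 2
x_4 = 2.5000, f(x_4) = 8.000000, coefficient = 1

I ≈ (0.312500/2) × 54.000000 = 8.437500
Exact value: 8.437500
Error: 0.000000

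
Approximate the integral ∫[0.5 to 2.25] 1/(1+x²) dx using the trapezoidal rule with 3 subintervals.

f(x) = 1/(1+x²)
a = 0.5, b = 2.25, n = 3
h = (b - a)/n = 0.583333

Trapezoidal rule: (h/2)[f(x₀) + 2f(x₁) + 2f(x₂) + ... + f(xₙ)]

x_0 = 0.5000, f(x_0) = 0.800000, coefficient = 1
x_1 = 1.0833, f(x_1) = 0.460064, coefficient = 2
x_2 = 1.6667, f(x_2) = 0.264706, coefficient = 2
x_3 = 2.2500, f(x_3) = 0.164948, coefficient = 1

I ≈ (0.583333/2) × 2.414488 = 0.704226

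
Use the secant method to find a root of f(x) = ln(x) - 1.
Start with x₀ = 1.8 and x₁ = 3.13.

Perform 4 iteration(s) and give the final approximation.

f(x) = ln(x) - 1
x₀ = 1.8, x₁ = 3.13

Secant formula: x_{n+1} = x_n - f(x_n)(x_n - x_{n-1})/(f(x_n) - f(x_{n-1}))

Iteration 1:
  f(1.800000) = -0.412213
  f(3.130000) = 0.141033
  x_2 = 3.130000 - 0.141033×(3.130000 - 1.800000)/(0.141033 - (-0.412213))
       = 2.790958
Iteration 2:
  f(3.130000) = 0.141033
  f(2.790958) = 0.026385
  x_3 = 2.790958 - 0.026385×(2.790958 - 3.130000)/(0.026385 - 0.141033)
       = 2.712932
Iteration 3:
  f(2.790958) = 0.026385
  f(2.712932) = -0.001970
  x_4 = 2.712932 - (-0.001970)×(2.712932 - 2.790958)/(-0.001970 - 0.026385)
       = 2.718353
Iteration 4:
  f(2.712932) = -0.001970
  f(2.718353) = 0.000026
  x_5 = 2.718353 - 0.000026×(2.718353 - 2.712932)/(0.000026 - (-0.001970))
       = 2.718282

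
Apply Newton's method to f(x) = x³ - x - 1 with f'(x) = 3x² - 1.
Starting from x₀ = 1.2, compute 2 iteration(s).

f(x) = x³ - x - 1
f'(x) = 3x² - 1
x₀ = 1.2

Newton-Raphson formula: x_{n+1} = x_n - f(x_n)/f'(x_n)

Iteration 1:
  f(1.200000) = -0.472000
  f'(1.200000) = 3.320000
  x_1 = 1.200000 - (-0.472000)/3.320000 = 1.342169
Iteration 2:
  f(1.342169) = 0.075636
  f'(1.342169) = 4.404250
  x_2 = 1.342169 - 0.075636/4.404250 = 1.324995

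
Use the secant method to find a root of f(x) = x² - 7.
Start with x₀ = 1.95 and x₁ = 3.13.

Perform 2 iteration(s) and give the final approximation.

f(x) = x² - 7
x₀ = 1.95, x₁ = 3.13

Secant formula: x_{n+1} = x_n - f(x_n)(x_n - x_{n-1})/(f(x_n) - f(x_{n-1}))

Iteration 1:
  f(1.950000) = -3.197500
  f(3.130000) = 2.796900
  x_2 = 3.130000 - 2.796900×(3.130000 - 1.950000)/(2.796900 - (-3.197500))
       = 2.579429
Iteration 2:
  f(3.130000) = 2.796900
  f(2.579429) = -0.346545
  x_3 = 2.579429 - (-0.346545)×(2.579429 - 3.130000)/(-0.346545 - 2.796900)
       = 2.640126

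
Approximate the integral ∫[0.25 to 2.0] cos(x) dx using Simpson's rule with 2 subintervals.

f(x) = cos(x)
a = 0.25, b = 2.0, n = 2
h = (b - a)/n = 0.875000

Simpson's rule: (h/3)[f(x₀) + 4f(x₁) + 2f(x₂) + ... + f(xₙ)]

x_0 = 0.2500, f(x_0) = 0.968912, coefficient = 1
x_1 = 1.1250, f(x_1) = 0.431177, coefficient = 4
x_2 = 2.0000, f(x_2) = -0.416147, coefficient = 1

I ≈ (0.875000/3) × 2.277472 = 0.664263
Exact value: 0.661893
Error: 0.002369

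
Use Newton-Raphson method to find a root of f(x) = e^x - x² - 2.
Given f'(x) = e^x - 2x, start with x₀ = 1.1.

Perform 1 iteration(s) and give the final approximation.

f(x) = e^x - x² - 2
f'(x) = e^x - 2x
x₀ = 1.1

Newton-Raphson formula: x_{n+1} = x_n - f(x_n)/f'(x_n)

Iteration 1:
  f(1.100000) = -0.205834
  f'(1.100000) = 0.804166
  x_1 = 1.100000 - (-0.205834)/0.804166 = 1.355960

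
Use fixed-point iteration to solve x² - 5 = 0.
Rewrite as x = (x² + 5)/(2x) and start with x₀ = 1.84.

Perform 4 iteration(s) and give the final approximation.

Equation: x² - 5 = 0
Fixed-point form: x = (x² + 5)/(2x)
x₀ = 1.84

x_1 = g(1.840000) = 2.278696
x_2 = g(2.278696) = 2.236467
x_3 = g(2.236467) = 2.236068
x_4 = g(2.236068) = 2.236068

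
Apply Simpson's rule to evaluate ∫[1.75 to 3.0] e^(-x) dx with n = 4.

f(x) = e^(-x)
a = 1.75, b = 3.0, n = 4
h = (b - a)/n = 0.312500

Simpson's rule: (h/3)[f(x₀) + 4f(x₁) + 2f(x₂) + ... + f(xₙ)]

x_0 = 1.7500, f(x_0) = 0.173774, coefficient = 1
x_1 = 2.0625, f(x_1) = 0.127136, coefficient = 4
x_2 = 2.3750, f(x_2) = 0.093014, coefficient = 2
x_3 = 2.6875, f(x_3) = 0.068051, coefficient = 4
x_4 = 3.0000, f(x_4) = 0.049787, coefficient = 1

I ≈ (0.312500/3) × 1.190336 = 0.123993
Exact value: 0.123987
Error: 0.000006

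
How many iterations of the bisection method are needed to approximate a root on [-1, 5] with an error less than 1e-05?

We need (b-a)/2^n ≤ 1e-05
(5 - (-1))/2^n ≤ 1e-05
6/2^n ≤ 1e-05
2^n ≥ 600000
n ≥ log₂(600000) = 19.19
n ≥ 20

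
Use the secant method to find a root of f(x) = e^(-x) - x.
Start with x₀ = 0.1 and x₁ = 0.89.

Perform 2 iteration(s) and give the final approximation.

f(x) = e^(-x) - x
x₀ = 0.1, x₁ = 0.89

Secant formula: x_{n+1} = x_n - f(x_n)(x_n - x_{n-1})/(f(x_n) - f(x_{n-1}))

Iteration 1:
  f(0.100000) = 0.804837
  f(0.890000) = -0.479344
  x_2 = 0.890000 - (-0.479344)×(0.890000 - 0.100000)/(-0.479344 - 0.804837)
       = 0.595118
Iteration 2:
  f(0.890000) = -0.479344
  f(0.595118) = -0.043621
  x_3 = 0.595118 - (-0.043621)×(0.595118 - 0.890000)/(-0.043621 - (-0.479344))
       = 0.565597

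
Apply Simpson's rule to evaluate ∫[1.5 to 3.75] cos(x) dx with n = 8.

f(x) = cos(x)
a = 1.5, b = 3.75, n = 8
h = (b - a)/n = 0.281250

Simpson's rule: (h/3)[f(x₀) + 4f(x₁) + 2f(x₂) + ... + f(xₙ)]

x_0 = 1.5000, f(x_0) = 0.070737, coefficient = 1
x_1 = 1.7812, f(x_1) = -0.208904, coefficient = 4
x_2 = 2.0625, f(x_2) = -0.472128, coefficient = 2
x_3 = 2.3438, f(x_3) = -0.698253, coefficient = 4
x_4 = 2.6250, f(x_4) = -0.869507, coefficient = 2
x_5 = 2.9062, f(x_5) = -0.972434, coefficient = 4
x_6 = 3.1875, f(x_6) = -0.998946, coefficient = 2
x_7 = 3.4688, f(x_7) = -0.946960, coefficient = 4
x_8 = 3.7500, f(x_8) = -0.820559, coefficient = 1

I ≈ (0.281250/3) × -16.737188 = -1.569111
Exact value: -1.569056
Error: 0.000055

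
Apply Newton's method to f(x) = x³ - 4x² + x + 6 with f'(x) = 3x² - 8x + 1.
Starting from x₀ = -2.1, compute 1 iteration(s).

f(x) = x³ - 4x² + x + 6
f'(x) = 3x² - 8x + 1
x₀ = -2.1

Newton-Raphson formula: x_{n+1} = x_n - f(x_n)/f'(x_n)

Iteration 1:
  f(-2.100000) = -23.001000
  f'(-2.100000) = 31.030000
  x_1 = -2.100000 - (-23.001000)/31.030000 = -1.358750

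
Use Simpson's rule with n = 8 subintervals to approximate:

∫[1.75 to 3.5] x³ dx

f(x) = x³
a = 1.75, b = 3.5, n = 8
h = (b - a)/n = 0.218750

Simpson's rule: (h/3)[f(x₀) + 4f(x₁) + 2f(x₂) + ... + f(xₙ)]

x_0 = 1.7500, f(x_0) = 5.359375, coefficient = 1
x_1 = 1.9688, f(x_1) = 7.630829, coefficient = 4
x_2 = 2.1875, f(x_2) = 10.467529, coefficient = 2
x_3 = 2.4062, f(x_3) = 13.932281, coefficient = 4
x_4 = 2.6250, f(x_4) = 18.087891, coefficient = 2
x_5 = 2.8438, f(x_5) = 22.997162, coefficient = 4
x_6 = 3.0625, f(x_6) = 28.722900, coefficient = 2
x_7 = 3.2812, f(x_7) = 35.327911, coefficient = 4
x_8 = 3.5000, f(x_8) = 42.875000, coefficient = 1

I ≈ (0.218750/3) × 482.343750 = 35.170898
Exact value: 35.170898
Error: 0.000000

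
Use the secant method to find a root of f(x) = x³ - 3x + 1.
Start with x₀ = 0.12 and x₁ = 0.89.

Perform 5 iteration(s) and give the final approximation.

f(x) = x³ - 3x + 1
x₀ = 0.12, x₁ = 0.89

Secant formula: x_{n+1} = x_n - f(x_n)(x_n - x_{n-1})/(f(x_n) - f(x_{n-1}))

Iteration 1:
  f(0.120000) = 0.641728
  f(0.890000) = -0.965031
  x_2 = 0.890000 - (-0.965031)×(0.890000 - 0.120000)/(-0.965031 - 0.641728)
       = 0.427532
Iteration 2:
  f(0.890000) = -0.965031
  f(0.427532) = -0.204451
  x_3 = 0.427532 - (-0.204451)×(0.427532 - 0.890000)/(-0.204451 - (-0.965031))
       = 0.303217
Iteration 3:
  f(0.427532) = -0.204451
  f(0.303217) = 0.118228
  x_4 = 0.303217 - 0.118228×(0.303217 - 0.427532)/(0.118228 - (-0.204451))
       = 0.348765
Iteration 4:
  f(0.303217) = 0.118228
  f(0.348765) = -0.003873
  x_5 = 0.348765 - (-0.003873)×(0.348765 - 0.303217)/(-0.003873 - 0.118228)
       = 0.347320
Iteration 5:
  f(0.348765) = -0.003873
  f(0.347320) = -0.000064
  x_6 = 0.347320 - (-0.000064)×(0.347320 - 0.348765)/(-0.000064 - (-0.003873))
       = 0.347296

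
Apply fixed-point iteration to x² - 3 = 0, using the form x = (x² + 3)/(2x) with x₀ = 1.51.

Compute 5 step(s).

Equation: x² - 3 = 0
Fixed-point form: x = (x² + 3)/(2x)
x₀ = 1.51

x_1 = g(1.510000) = 1.748377
x_2 = g(1.748377) = 1.732127
x_3 = g(1.732127) = 1.732051
x_4 = g(1.732051) = 1.732051
x_5 = g(1.732051) = 1.732051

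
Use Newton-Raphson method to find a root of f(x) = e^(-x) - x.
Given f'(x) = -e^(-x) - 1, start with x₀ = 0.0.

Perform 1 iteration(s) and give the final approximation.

f(x) = e^(-x) - x
f'(x) = -e^(-x) - 1
x₀ = 0.0

Newton-Raphson formula: x_{n+1} = x_n - f(x_n)/f'(x_n)

Iteration 1:
  f(0.000000) = 1.000000
  f'(0.000000) = -2.000000
  x_1 = 0.000000 - 1.000000/(-2.000000) = 0.500000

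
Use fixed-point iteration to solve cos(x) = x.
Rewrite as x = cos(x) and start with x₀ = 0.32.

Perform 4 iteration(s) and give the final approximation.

Equation: cos(x) = x
Fixed-point form: x = cos(x)
x₀ = 0.32

x_1 = g(0.320000) = 0.949235
x_2 = g(0.949235) = 0.582305
x_3 = g(0.582305) = 0.835197
x_4 = g(0.835197) = 0.671031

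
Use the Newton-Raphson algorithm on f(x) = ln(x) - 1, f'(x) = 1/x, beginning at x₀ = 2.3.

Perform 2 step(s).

f(x) = ln(x) - 1
f'(x) = 1/x
x₀ = 2.3

Newton-Raphson formula: x_{n+1} = x_n - f(x_n)/f'(x_n)

Iteration 1:
  f(2.300000) = -0.167091
  f'(2.300000) = 0.434783
  x_1 = 2.300000 - (-0.167091)/0.434783 = 2.684309
Iteration 2:
  f(2.684309) = -0.012577
  f'(2.684309) = 0.372535
  x_2 = 2.684309 - (-0.012577)/0.372535 = 2.718069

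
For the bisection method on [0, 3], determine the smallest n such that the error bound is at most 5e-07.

We need (b-a)/2^n ≤ 5e-07
(3 - 0)/2^n ≤ 5e-07
3/2^n ≤ 5e-07
2^n ≥ 6000000
n ≥ log₂(6000000) = 22.52
n ≥ 23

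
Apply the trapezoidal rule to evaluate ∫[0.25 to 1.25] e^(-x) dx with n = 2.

f(x) = e^(-x)
a = 0.25, b = 1.25, n = 2
h = (b - a)/n = 0.500000

Trapezoidal rule: (h/2)[f(x₀) + 2f(x₁) + 2f(x₂) + ... + f(xₙ)]

x_0 = 0.2500, f(x_0) = 0.778801, coefficient = 1
x_1 = 0.7500, f(x_1) = 0.472367, coefficient = 2
x_2 = 1.2500, f(x_2) = 0.286505, coefficient = 1

I ≈ (0.500000/2) × 2.010039 = 0.502510
Exact value: 0.492296
Error: 0.010214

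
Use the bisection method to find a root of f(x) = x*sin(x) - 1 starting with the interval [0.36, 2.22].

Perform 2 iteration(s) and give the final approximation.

f(x) = x*sin(x) - 1
Initial interval: [0.36, 2.22]

Iteration 1:
  c_1 = (0.360000 + 2.220000)/2 = 1.290000
  f(c_1) = f(1.290000) = 0.239477
  f(a) × f(c) < 0, new interval: [0.360000, 1.290000]
Iteration 2:
  c_2 = (0.360000 + 1.290000)/2 = 0.825000
  f(c_2) = f(0.825000) = -0.393998
  f(a) × f(c) ≥ 0, new interval: [0.825000, 1.290000]

After 2 iteration(s), the approximation is c_2 = 0.825000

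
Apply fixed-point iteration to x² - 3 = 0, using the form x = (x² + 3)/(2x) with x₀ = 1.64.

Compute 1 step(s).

Equation: x² - 3 = 0
Fixed-point form: x = (x² + 3)/(2x)
x₀ = 1.64

x_1 = g(1.640000) = 1.734634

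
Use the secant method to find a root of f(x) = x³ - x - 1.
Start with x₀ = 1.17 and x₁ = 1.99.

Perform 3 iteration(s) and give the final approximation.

f(x) = x³ - x - 1
x₀ = 1.17, x₁ = 1.99

Secant formula: x_{n+1} = x_n - f(x_n)(x_n - x_{n-1})/(f(x_n) - f(x_{n-1}))

Iteration 1:
  f(1.170000) = -0.568387
  f(1.990000) = 4.890599
  x_2 = 1.990000 - 4.890599×(1.990000 - 1.170000)/(4.890599 - (-0.568387))
       = 1.255378
Iteration 2:
  f(1.990000) = 4.890599
  f(1.255378) = -0.276935
  x_3 = 1.255378 - (-0.276935)×(1.255378 - 1.990000)/(-0.276935 - 4.890599)
       = 1.294747
Iteration 3:
  f(1.255378) = -0.276935
  f(1.294747) = -0.124271
  x_4 = 1.294747 - (-0.124271)×(1.294747 - 1.255378)/(-0.124271 - (-0.276935))
       = 1.326795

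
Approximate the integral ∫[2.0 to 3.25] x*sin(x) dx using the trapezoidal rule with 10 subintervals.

f(x) = x*sin(x)
a = 2.0, b = 3.25, n = 10
h = (b - a)/n = 0.125000

Trapezoidal rule: (h/2)[f(x₀) + 2f(x₁) + 2f(x₂) + ... + f(xₙ)]

x_0 = 2.0000, f(x_0) = 1.818595, coefficient = 1
x_1 = 2.1250, f(x_1) = 1.806930, coefficient = 2
x_2 = 2.2500, f(x_2) = 1.750665, coefficient = 2
x_3 = 2.3750, f(x_3) = 1.647502, coefficient = 2
x_4 = 2.5000, f(x_4) = 1.496180, coefficient = 2
x_5 = 2.6250, f(x_5) = 1.296541, coefficient = 2
x_6 = 2.7500, f(x_6) = 1.049568, coefficient = 2
x_7 = 2.8750, f(x_7) = 0.757407, coefficient = 2
x_8 = 3.0000, f(x_8) = 0.423360, coefficient = 2
x_9 = 3.1250, f(x_9) = 0.051850, coefficient = 2
x_10 = 3.2500, f(x_10) = -0.351634, coefficient = 1

I ≈ (0.125000/2) × 22.026965 = 1.376685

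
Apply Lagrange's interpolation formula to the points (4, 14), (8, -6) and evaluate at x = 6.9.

Lagrange interpolation formula:
P(x) = Σ yᵢ × Lᵢ(x)
where Lᵢ(x) = Π_{j≠i} (x - xⱼ)/(xᵢ - xⱼ)

L_0(6.9) = (6.9 - 8)/(4 - 8) = 0.275000
L_1(6.9) = (6.9 - 4)/(8 - 4) = 0.725000

P(6.9) = 14×L_0(6.9) + (-6)×L_1(6.9)
P(6.9) = -0.500000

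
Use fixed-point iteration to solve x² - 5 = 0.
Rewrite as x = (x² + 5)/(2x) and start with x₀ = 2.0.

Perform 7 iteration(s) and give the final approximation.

Equation: x² - 5 = 0
Fixed-point form: x = (x² + 5)/(2x)
x₀ = 2.0

x_1 = g(2.000000) = 2.250000
x_2 = g(2.250000) = 2.236111
x_3 = g(2.236111) = 2.236068
x_4 = g(2.236068) = 2.236068
x_5 = g(2.236068) = 2.236068
x_6 = g(2.236068) = 2.236068
x_7 = g(2.236068) = 2.236068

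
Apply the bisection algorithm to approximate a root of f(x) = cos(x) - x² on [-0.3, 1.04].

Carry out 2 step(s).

f(x) = cos(x) - x²
Initial interval: [-0.3, 1.04]

Iteration 1:
  c_1 = (-0.300000 + 1.040000)/2 = 0.370000
  f(c_1) = f(0.370000) = 0.795427
  f(a) × f(c) ≥ 0, new interval: [0.370000, 1.040000]
Iteration 2:
  c_2 = (0.370000 + 1.040000)/2 = 0.705000
  f(c_2) = f(0.705000) = 0.264587
  f(a) × f(c) ≥ 0, new interval: [0.705000, 1.040000]

After 2 iteration(s), the approximation is c_2 = 0.705000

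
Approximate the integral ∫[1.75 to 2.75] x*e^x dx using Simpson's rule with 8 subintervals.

f(x) = x*e^x
a = 1.75, b = 2.75, n = 8
h = (b - a)/n = 0.125000

Simpson's rule: (h/3)[f(x₀) + 4f(x₁) + 2f(x₂) + ... + f(xₙ)]

x_0 = 1.7500, f(x_0) = 10.070555, coefficient = 1
x_1 = 1.8750, f(x_1) = 12.226536, coefficient = 4
x_2 = 2.0000, f(x_2) = 14.778112, coefficient = 2
x_3 = 2.1250, f(x_3) = 17.792407, coefficient = 4
x_4 = 2.2500, f(x_4) = 21.347406, coefficient = 2
x_5 = 2.3750, f(x_5) = 25.533656, coefficient = 4
x_6 = 2.5000, f(x_6) = 30.456235, coefficient = 2
x_7 = 2.6250, f(x_7) = 36.237007, coefficient = 4
x_8 = 2.7500, f(x_8) = 43.017238, coefficient = 1

I ≈ (0.125000/3) × 553.409724 = 23.058739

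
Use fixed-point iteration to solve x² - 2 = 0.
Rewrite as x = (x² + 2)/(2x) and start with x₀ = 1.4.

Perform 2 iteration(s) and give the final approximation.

Equation: x² - 2 = 0
Fixed-point form: x = (x² + 2)/(2x)
x₀ = 1.4

x_1 = g(1.400000) = 1.414286
x_2 = g(1.414286) = 1.414214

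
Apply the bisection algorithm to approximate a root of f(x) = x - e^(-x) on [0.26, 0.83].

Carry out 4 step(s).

f(x) = x - e^(-x)
Initial interval: [0.26, 0.83]

Iteration 1:
  c_1 = (0.260000 + 0.830000)/2 = 0.545000
  f(c_1) = f(0.545000) = -0.034842
  f(a) × f(c) ≥ 0, new interval: [0.545000, 0.830000]
Iteration 2:
  c_2 = (0.545000 + 0.830000)/2 = 0.687500
  f(c_2) = f(0.687500) = 0.184668
  f(a) × f(c) < 0, new interval: [0.545000, 0.687500]
Iteration 3:
  c_3 = (0.545000 + 0.687500)/2 = 0.616250
  f(c_3) = f(0.616250) = 0.076284
  f(a) × f(c) < 0, new interval: [0.545000, 0.616250]
Iteration 4:
  c_4 = (0.545000 + 0.616250)/2 = 0.580625
  f(c_4) = f(0.580625) = 0.021076
  f(a) × f(c) < 0, new interval: [0.545000, 0.580625]

After 4 iteration(s), the approximation is c_4 = 0.580625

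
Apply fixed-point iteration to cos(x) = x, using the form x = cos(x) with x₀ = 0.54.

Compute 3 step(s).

Equation: cos(x) = x
Fixed-point form: x = cos(x)
x₀ = 0.54

x_1 = g(0.540000) = 0.857709
x_2 = g(0.857709) = 0.654172
x_3 = g(0.654172) = 0.793552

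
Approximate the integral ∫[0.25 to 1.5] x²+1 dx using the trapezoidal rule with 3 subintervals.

f(x) = x²+1
a = 0.25, b = 1.5, n = 3
h = (b - a)/n = 0.416667

Trapezoidal rule: (h/2)[f(x₀) + 2f(x₁) + 2f(x₂) + ... + f(xₙ)]

x_0 = 0.2500, f(x_0) = 1.062500, coefficient = 1
x_1 = 0.6667, f(x_1) = 1.444444, coefficient = 2
x_2 = 1.0833, f(x_2) = 2.173611, coefficient = 2
x_3 = 1.5000, f(x_3) = 3.250000, coefficient = 1

I ≈ (0.416667/2) × 11.548611 = 2.405961
Exact value: 2.369792
Error: 0.036169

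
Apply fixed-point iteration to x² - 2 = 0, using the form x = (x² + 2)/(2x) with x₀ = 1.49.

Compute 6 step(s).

Equation: x² - 2 = 0
Fixed-point form: x = (x² + 2)/(2x)
x₀ = 1.49

x_1 = g(1.490000) = 1.416141
x_2 = g(1.416141) = 1.414215
x_3 = g(1.414215) = 1.414214
x_4 = g(1.414214) = 1.414214
x_5 = g(1.414214) = 1.414214
x_6 = g(1.414214) = 1.414214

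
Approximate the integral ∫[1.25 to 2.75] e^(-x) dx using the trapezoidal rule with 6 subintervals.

f(x) = e^(-x)
a = 1.25, b = 2.75, n = 6
h = (b - a)/n = 0.250000

Trapezoidal rule: (h/2)[f(x₀) + 2f(x₁) + 2f(x₂) + ... + f(xₙ)]

x_0 = 1.2500, f(x_0) = 0.286505, coefficient = 1
x_1 = 1.5000, f(x_1) = 0.223130, coefficient = 2
x_2 = 1.7500, f(x_2) = 0.173774, coefficient = 2
x_3 = 2.0000, f(x_3) = 0.135335, coefficient = 2
x_4 = 2.2500, f(x_4) = 0.105399, coefficient = 2
x_5 = 2.5000, f(x_5) = 0.082085, coefficient = 2
x_6 = 2.7500, f(x_6) = 0.063928, coefficient = 1

I ≈ (0.250000/2) × 1.789880 = 0.223735
Exact value: 0.222577
Error: 0.001158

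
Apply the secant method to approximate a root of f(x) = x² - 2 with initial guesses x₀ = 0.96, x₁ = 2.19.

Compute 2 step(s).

f(x) = x² - 2
x₀ = 0.96, x₁ = 2.19

Secant formula: x_{n+1} = x_n - f(x_n)(x_n - x_{n-1})/(f(x_n) - f(x_{n-1}))

Iteration 1:
  f(0.960000) = -1.078400
  f(2.190000) = 2.796100
  x_2 = 2.190000 - 2.796100×(2.190000 - 0.960000)/(2.796100 - (-1.078400))
       = 1.302349
Iteration 2:
  f(2.190000) = 2.796100
  f(1.302349) = -0.303887
  x_3 = 1.302349 - (-0.303887)×(1.302349 - 2.190000)/(-0.303887 - 2.796100)
       = 1.389364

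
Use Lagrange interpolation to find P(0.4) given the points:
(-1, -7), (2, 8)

Lagrange interpolation formula:
P(x) = Σ yᵢ × Lᵢ(x)
where Lᵢ(x) = Π_{j≠i} (x - xⱼ)/(xᵢ - xⱼ)

L_0(0.4) = (0.4 - 2)/(-1 - 2) = 0.533333
L_1(0.4) = (0.4 - (-1))/(2 - (-1)) = 0.466667

P(0.4) = (-7)×L_0(0.4) + 8×L_1(0.4)
P(0.4) = 0.000000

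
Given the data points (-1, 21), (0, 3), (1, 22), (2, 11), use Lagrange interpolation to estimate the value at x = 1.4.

Lagrange interpolation formula:
P(x) = Σ yᵢ × Lᵢ(x)
where Lᵢ(x) = Π_{j≠i} (x - xⱼ)/(xᵢ - xⱼ)

L_0(1.4) = (1.4 - 0)/(-1 - 0) × (1.4 - 1)/(-1 - 1) × (1.4 - 2)/(-1 - 2) = 0.056000
L_1(1.4) = (1.4 - (-1))/(0 - (-1)) × (1.4 - 1)/(0 - 1) × (1.4 - 2)/(0 - 2) = -0.288000
L_2(1.4) = (1.4 - (-1))/(1 - (-1)) × (1.4 - 0)/(1 - 0) × (1.4 - 2)/(1 - 2) = 1.008000
L_3(1.4) = (1.4 - (-1))/(2 - (-1)) × (1.4 - 0)/(2 - 0) × (1.4 - 1)/(2 - 1) = 0.224000

P(1.4) = 21×L_0(1.4) + 3×L_1(1.4) + 22×L_2(1.4) + 11×L_3(1.4)
P(1.4) = 24.952000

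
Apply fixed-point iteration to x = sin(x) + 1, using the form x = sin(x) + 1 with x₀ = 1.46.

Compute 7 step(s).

Equation: x = sin(x) + 1
Fixed-point form: x = sin(x) + 1
x₀ = 1.46

x_1 = g(1.460000) = 1.993868
x_2 = g(1.993868) = 1.911832
x_3 = g(1.911832) = 1.942409
x_4 = g(1.942409) = 1.931743
x_5 = g(1.931743) = 1.935563
x_6 = g(1.935563) = 1.934207
x_7 = g(1.934207) = 1.934690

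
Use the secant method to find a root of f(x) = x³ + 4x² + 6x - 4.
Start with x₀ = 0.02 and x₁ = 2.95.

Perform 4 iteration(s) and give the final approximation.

f(x) = x³ + 4x² + 6x - 4
x₀ = 0.02, x₁ = 2.95

Secant formula: x_{n+1} = x_n - f(x_n)(x_n - x_{n-1})/(f(x_n) - f(x_{n-1}))

Iteration 1:
  f(0.020000) = -3.878392
  f(2.950000) = 74.182375
  x_2 = 2.950000 - 74.182375×(2.950000 - 0.020000)/(74.182375 - (-3.878392))
       = 0.165575
Iteration 2:
  f(2.950000) = 74.182375
  f(0.165575) = -2.892351
  x_3 = 0.165575 - (-2.892351)×(0.165575 - 2.950000)/(-2.892351 - 74.182375)
       = 0.270065
Iteration 3:
  f(0.165575) = -2.892351
  f(0.270065) = -2.068174
  x_4 = 0.270065 - (-2.068174)×(0.270065 - 0.165575)/(-2.068174 - (-2.892351))
       = 0.532270
Iteration 4:
  f(0.270065) = -2.068174
  f(0.532270) = 0.477660
  x_5 = 0.532270 - 0.477660×(0.532270 - 0.270065)/(0.477660 - (-2.068174))
       = 0.483074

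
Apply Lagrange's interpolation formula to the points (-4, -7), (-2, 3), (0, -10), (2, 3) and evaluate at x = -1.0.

Lagrange interpolation formula:
P(x) = Σ yᵢ × Lᵢ(x)
where Lᵢ(x) = Π_{j≠i} (x - xⱼ)/(xᵢ - xⱼ)

L_0(-1.0) = (-1.0 - (-2))/(-4 - (-2)) × (-1.0 - 0)/(-4 - 0) × (-1.0 - 2)/(-4 - 2) = -0.062500
L_1(-1.0) = (-1.0 - (-4))/(-2 - (-4)) × (-1.0 - 0)/(-2 - 0) × (-1.0 - 2)/(-2 - 2) = 0.562500
L_2(-1.0) = (-1.0 - (-4))/(0 - (-4)) × (-1.0 - (-2))/(0 - (-2)) × (-1.0 - 2)/(0 - 2) = 0.562500
L_3(-1.0) = (-1.0 - (-4))/(2 - (-4)) × (-1.0 - (-2))/(2 - (-2)) × (-1.0 - 0)/(2 - 0) = -0.062500

P(-1.0) = (-7)×L_0(-1.0) + 3×L_1(-1.0) + (-10)×L_2(-1.0) + 3×L_3(-1.0)
P(-1.0) = -3.687500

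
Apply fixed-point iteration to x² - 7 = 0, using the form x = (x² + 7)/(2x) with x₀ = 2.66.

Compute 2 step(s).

Equation: x² - 7 = 0
Fixed-point form: x = (x² + 7)/(2x)
x₀ = 2.66

x_1 = g(2.660000) = 2.645789
x_2 = g(2.645789) = 2.645751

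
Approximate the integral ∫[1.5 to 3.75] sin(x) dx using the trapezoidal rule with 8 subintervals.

f(x) = sin(x)
a = 1.5, b = 3.75, n = 8
h = (b - a)/n = 0.281250

Trapezoidal rule: (h/2)[f(x₀) + 2f(x₁) + 2f(x₂) + ... + f(xₙ)]

x_0 = 1.5000, f(x_0) = 0.997495, coefficient = 1
x_1 = 1.7812, f(x_1) = 0.977936, coefficient = 2
x_2 = 2.0625, f(x_2) = 0.881530, coefficient = 2
x_3 = 2.3438, f(x_3) = 0.715851, coefficient = 2
x_4 = 2.6250, f(x_4) = 0.493920, coefficient = 2
x_5 = 2.9062, f(x_5) = 0.233176, coefficient = 2
x_6 = 3.1875, f(x_6) = -0.045891, coefficient = 2
x_7 = 3.4688, f(x_7) = -0.321352, coefficient = 2
x_8 = 3.7500, f(x_8) = -0.571561, coefficient = 1

I ≈ (0.281250/2) × 6.296274 = 0.885414
Exact value: 0.891297
Error: 0.005883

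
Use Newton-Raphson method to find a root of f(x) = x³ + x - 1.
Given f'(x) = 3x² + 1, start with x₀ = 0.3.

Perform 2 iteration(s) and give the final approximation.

f(x) = x³ + x - 1
f'(x) = 3x² + 1
x₀ = 0.3

Newton-Raphson formula: x_{n+1} = x_n - f(x_n)/f'(x_n)

Iteration 1:
  f(0.300000) = -0.673000
  f'(0.300000) = 1.270000
  x_1 = 0.300000 - (-0.673000)/1.270000 = 0.829921
Iteration 2:
  f(0.829921) = 0.401546
  f'(0.829921) = 3.066308
  x_2 = 0.829921 - 0.401546/3.066308 = 0.698967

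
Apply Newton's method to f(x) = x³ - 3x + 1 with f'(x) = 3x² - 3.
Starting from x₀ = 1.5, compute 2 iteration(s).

f(x) = x³ - 3x + 1
f'(x) = 3x² - 3
x₀ = 1.5

Newton-Raphson formula: x_{n+1} = x_n - f(x_n)/f'(x_n)

Iteration 1:
  f(1.500000) = -0.125000
  f'(1.500000) = 3.750000
  x_1 = 1.500000 - (-0.125000)/3.750000 = 1.533333
Iteration 2:
  f(1.533333) = 0.005037
  f'(1.533333) = 4.053333
  x_2 = 1.533333 - 0.005037/4.053333 = 1.532091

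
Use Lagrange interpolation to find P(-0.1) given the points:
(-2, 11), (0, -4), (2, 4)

Lagrange interpolation formula:
P(x) = Σ yᵢ × Lᵢ(x)
where Lᵢ(x) = Π_{j≠i} (x - xⱼ)/(xᵢ - xⱼ)

L_0(-0.1) = (-0.1 - 0)/(-2 - 0) × (-0.1 - 2)/(-2 - 2) = 0.026250
L_1(-0.1) = (-0.1 - (-2))/(0 - (-2)) × (-0.1 - 2)/(0 - 2) = 0.997500
L_2(-0.1) = (-0.1 - (-2))/(2 - (-2)) × (-0.1 - 0)/(2 - 0) = -0.023750

P(-0.1) = 11×L_0(-0.1) + (-4)×L_1(-0.1) + 4×L_2(-0.1)
P(-0.1) = -3.796250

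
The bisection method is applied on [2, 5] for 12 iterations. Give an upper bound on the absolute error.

Bisection error bound: |error| ≤ (b-a)/2^n
|error| ≤ (5 - 2)/2^12 = 3/2^12
|error| ≤ 0.0007324219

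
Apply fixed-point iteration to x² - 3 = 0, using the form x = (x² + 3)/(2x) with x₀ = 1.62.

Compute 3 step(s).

Equation: x² - 3 = 0
Fixed-point form: x = (x² + 3)/(2x)
x₀ = 1.62

x_1 = g(1.620000) = 1.735926
x_2 = g(1.735926) = 1.732055
x_3 = g(1.732055) = 1.732051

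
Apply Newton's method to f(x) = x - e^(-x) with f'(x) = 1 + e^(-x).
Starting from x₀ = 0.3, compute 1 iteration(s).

f(x) = x - e^(-x)
f'(x) = 1 + e^(-x)
x₀ = 0.3

Newton-Raphson formula: x_{n+1} = x_n - f(x_n)/f'(x_n)

Iteration 1:
  f(0.300000) = -0.440818
  f'(0.300000) = 1.740818
  x_1 = 0.300000 - (-0.440818)/1.740818 = 0.553225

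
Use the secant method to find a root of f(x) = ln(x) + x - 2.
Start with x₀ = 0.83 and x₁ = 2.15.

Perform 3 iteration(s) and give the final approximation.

f(x) = ln(x) + x - 2
x₀ = 0.83, x₁ = 2.15

Secant formula: x_{n+1} = x_n - f(x_n)(x_n - x_{n-1})/(f(x_n) - f(x_{n-1}))

Iteration 1:
  f(0.830000) = -1.356330
  f(2.150000) = 0.915468
  x_2 = 2.150000 - 0.915468×(2.150000 - 0.830000)/(0.915468 - (-1.356330))
       = 1.618079
Iteration 2:
  f(2.150000) = 0.915468
  f(1.618079) = 0.099318
  x_3 = 1.618079 - 0.099318×(1.618079 - 2.150000)/(0.099318 - 0.915468)
       = 1.553349
Iteration 3:
  f(1.618079) = 0.099318
  f(1.553349) = -0.006238
  x_4 = 1.553349 - (-0.006238)×(1.553349 - 1.618079)/(-0.006238 - 0.099318)
       = 1.557174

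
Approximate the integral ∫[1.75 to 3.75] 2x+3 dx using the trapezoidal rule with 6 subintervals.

f(x) = 2x+3
a = 1.75, b = 3.75, n = 6
h = (b - a)/n = 0.333333

Trapezoidal rule: (h/2)[f(x₀) + 2f(x₁) + 2f(x₂) + ... + f(xₙ)]

x_0 = 1.7500, f(x_0) = 6.500000, coefficient = 1
x_1 = 2.0833, f(x_1) = 7.166667, coefficient = 2
x_2 = 2.4167, f(x_2) = 7.833333, coefficient = 2
x_3 = 2.7500, f(x_3) = 8.500000, coefficient = 2
x_4 = 3.0833, f(x_4) = 9.166667, coefficient = 2
x_5 = 3.4167, f(x_5) = 9.833333, coefficient = 2
x_6 = 3.7500, f(x_6) = 10.500000, coefficient = 1

I ≈ (0.333333/2) × 102.000000 = 17.000000
Exact value: 17.000000
Error: 0.000000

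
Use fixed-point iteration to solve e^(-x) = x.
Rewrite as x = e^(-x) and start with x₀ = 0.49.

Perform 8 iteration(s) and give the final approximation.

Equation: e^(-x) = x
Fixed-point form: x = e^(-x)
x₀ = 0.49

x_1 = g(0.490000) = 0.612626
x_2 = g(0.612626) = 0.541926
x_3 = g(0.541926) = 0.581627
x_4 = g(0.581627) = 0.558988
x_5 = g(0.558988) = 0.571787
x_6 = g(0.571787) = 0.564516
x_7 = g(0.564516) = 0.568636
x_8 = g(0.568636) = 0.566298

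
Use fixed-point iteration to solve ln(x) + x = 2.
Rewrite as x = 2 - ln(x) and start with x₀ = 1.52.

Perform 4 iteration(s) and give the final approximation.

Equation: ln(x) + x = 2
Fixed-point form: x = 2 - ln(x)
x₀ = 1.52

x_1 = g(1.520000) = 1.581290
x_2 = g(1.581290) = 1.541759
x_3 = g(1.541759) = 1.567076
x_4 = g(1.567076) = 1.550789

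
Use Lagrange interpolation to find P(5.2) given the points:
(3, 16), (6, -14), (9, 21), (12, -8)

Lagrange interpolation formula:
P(x) = Σ yᵢ × Lᵢ(x)
where Lᵢ(x) = Π_{j≠i} (x - xⱼ)/(xᵢ - xⱼ)

L_0(5.2) = (5.2 - 6)/(3 - 6) × (5.2 - 9)/(3 - 9) × (5.2 - 12)/(3 - 12) = 0.127605
L_1(5.2) = (5.2 - 3)/(6 - 3) × (5.2 - 9)/(6 - 9) × (5.2 - 12)/(6 - 12) = 1.052741
L_2(5.2) = (5.2 - 3)/(9 - 3) × (5.2 - 6)/(9 - 6) × (5.2 - 12)/(9 - 12) = -0.221630
L_3(5.2) = (5.2 - 3)/(12 - 3) × (5.2 - 6)/(12 - 6) × (5.2 - 9)/(12 - 9) = 0.041284

P(5.2) = 16×L_0(5.2) + (-14)×L_1(5.2) + 21×L_2(5.2) + (-8)×L_3(5.2)
P(5.2) = -17.681185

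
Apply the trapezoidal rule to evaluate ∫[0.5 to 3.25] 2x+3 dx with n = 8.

f(x) = 2x+3
a = 0.5, b = 3.25, n = 8
h = (b - a)/n = 0.343750

Trapezoidal rule: (h/2)[f(x₀) + 2f(x₁) + 2f(x₂) + ... + f(xₙ)]

x_0 = 0.5000, f(x_0) = 4.000000, coefficient = 1
x_1 = 0.8438, f(x_1) = 4.687500, coefficient = 2
x_2 = 1.1875, f(x_2) = 5.375000, coefficient = 2
x_3 = 1.5312, f(x_3) = 6.062500, coefficient = 2
x_4 = 1.8750, f(x_4) = 6.750000, coefficient = 2
x_5 = 2.2188, f(x_5) = 7.437500, coefficient = 2
x_6 = 2.5625, f(x_6) = 8.125000, coefficient = 2
x_7 = 2.9062, f(x_7) = 8.812500, coefficient = 2
x_8 = 3.2500, f(x_8) = 9.500000, coefficient = 1

I ≈ (0.343750/2) × 108.000000 = 18.562500
Exact value: 18.562500
Error: 0.000000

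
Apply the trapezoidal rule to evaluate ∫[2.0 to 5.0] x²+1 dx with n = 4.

f(x) = x²+1
a = 2.0, b = 5.0, n = 4
h = (b - a)/n = 0.750000

Trapezoidal rule: (h/2)[f(x₀) + 2f(x₁) + 2f(x₂) + ... + f(xₙ)]

x_0 = 2.0000, f(x_0) = 5.000000, coefficient = 1
x_1 = 2.7500, f(x_1) = 8.562500, coefficient = 2
x_2 = 3.5000, f(x_2) = 13.250000, coefficient = 2
x_3 = 4.2500, f(x_3) = 19.062500, coefficient = 2
x_4 = 5.0000, f(x_4) = 26.000000, coefficient = 1

I ≈ (0.750000/2) × 112.750000 = 42.281250
Exact value: 42.000000
Error: 0.281250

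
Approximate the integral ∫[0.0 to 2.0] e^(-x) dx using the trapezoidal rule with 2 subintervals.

f(x) = e^(-x)
a = 0.0, b = 2.0, n = 2
h = (b - a)/n = 1.000000

Trapezoidal rule: (h/2)[f(x₀) + 2f(x₁) + 2f(x₂) + ... + f(xₙ)]

x_0 = 0.0000, f(x_0) = 1.000000, coefficient = 1
x_1 = 1.0000, f(x_1) = 0.367879, coefficient = 2
x_2 = 2.0000, f(x_2) = 0.135335, coefficient = 1

I ≈ (1.000000/2) × 1.871094 = 0.935547
Exact value: 0.864665
Error: 0.070882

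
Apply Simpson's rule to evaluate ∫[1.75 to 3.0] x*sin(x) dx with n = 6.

f(x) = x*sin(x)
a = 1.75, b = 3.0, n = 6
h = (b - a)/n = 0.208333

Simpson's rule: (h/3)[f(x₀) + 4f(x₁) + 2f(x₂) + ... + f(xₙ)]

x_0 = 1.7500, f(x_0) = 1.721975, coefficient = 1
x_1 = 1.9583, f(x_1) = 1.813109, coefficient = 4
x_2 = 2.1667, f(x_2) = 1.793264, coefficient = 2
x_3 = 2.3750, f(x_3) = 1.647502, coefficient = 4
x_4 = 2.5833, f(x_4) = 1.368419, coefficient = 2
x_5 = 2.7917, f(x_5) = 0.957062, coefficient = 4
x_6 = 3.0000, f(x_6) = 0.423360, coefficient = 1

I ≈ (0.208333/3) × 26.139393 = 1.815236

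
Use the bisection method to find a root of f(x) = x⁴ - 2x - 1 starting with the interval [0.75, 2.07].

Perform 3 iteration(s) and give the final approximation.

f(x) = x⁴ - 2x - 1
Initial interval: [0.75, 2.07]

Iteration 1:
  c_1 = (0.750000 + 2.070000)/2 = 1.410000
  f(c_1) = f(1.410000) = 0.132542
  f(a) × f(c) < 0, new interval: [0.750000, 1.410000]
Iteration 2:
  c_2 = (0.750000 + 1.410000)/2 = 1.080000
  f(c_2) = f(1.080000) = -1.799511
  f(a) × f(c) ≥ 0, new interval: [1.080000, 1.410000]
Iteration 3:
  c_3 = (1.080000 + 1.410000)/2 = 1.245000
  f(c_3) = f(1.245000) = -1.087422
  f(a) × f(c) ≥ 0, new interval: [1.245000, 1.410000]

After 3 iteration(s), the approximation is c_3 = 1.245000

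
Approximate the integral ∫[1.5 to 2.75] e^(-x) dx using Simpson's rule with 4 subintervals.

f(x) = e^(-x)
a = 1.5, b = 2.75, n = 4
h = (b - a)/n = 0.312500

Simpson's rule: (h/3)[f(x₀) + 4f(x₁) + 2f(x₂) + ... + f(xₙ)]

x_0 = 1.5000, f(x_0) = 0.223130, coefficient = 1
x_1 = 1.8125, f(x_1) = 0.163246, coefficient = 4
x_2 = 2.1250, f(x_2) = 0.119433, coefficient = 2
x_3 = 2.4375, f(x_3) = 0.087379, coefficient = 4
x_4 = 2.7500, f(x_4) = 0.063928, coefficient = 1

I ≈ (0.312500/3) × 1.528422 = 0.159211
Exact value: 0.159202
Error: 0.000008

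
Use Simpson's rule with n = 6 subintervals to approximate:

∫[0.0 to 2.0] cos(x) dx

f(x) = cos(x)
a = 0.0, b = 2.0, n = 6
h = (b - a)/n = 0.333333

Simpson's rule: (h/3)[f(x₀) + 4f(x₁) + 2f(x₂) + ... + f(xₙ)]

x_0 = 0.0000, f(x_0) = 1.000000, coefficient = 1
x_1 = 0.3333, f(x_1) = 0.944957, coefficient = 4
x_2 = 0.6667, f(x_2) = 0.785887, coefficient = 2
x_3 = 1.0000, f(x_3) = 0.540302, coefficient = 4
x_4 = 1.3333, f(x_4) = 0.235238, coefficient = 2
x_5 = 1.6667, f(x_5) = -0.095724, coefficient = 4
x_6 = 2.0000, f(x_6) = -0.416147, coefficient = 1

I ≈ (0.333333/3) × 8.184246 = 0.909361
Exact value: 0.909297
Error: 0.000063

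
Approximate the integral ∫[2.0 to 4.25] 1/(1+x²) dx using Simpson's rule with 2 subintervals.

f(x) = 1/(1+x²)
a = 2.0, b = 4.25, n = 2
h = (b - a)/n = 1.125000

Simpson's rule: (h/3)[f(x₀) + 4f(x₁) + 2f(x₂) + ... + f(xₙ)]

x_0 = 2.0000, f(x_0) = 0.200000, coefficient = 1
x_1 = 3.1250, f(x_1) = 0.092888, coefficient = 4
x_2 = 4.2500, f(x_2) = 0.052459, coefficient = 1

I ≈ (1.125000/3) × 0.624012 = 0.234004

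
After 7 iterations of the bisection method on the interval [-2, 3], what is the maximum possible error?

Bisection error bound: |error| ≤ (b-a)/2^n
|error| ≤ (3 - (-2))/2^7 = 5/2^7
|error| ≤ 0.0390625000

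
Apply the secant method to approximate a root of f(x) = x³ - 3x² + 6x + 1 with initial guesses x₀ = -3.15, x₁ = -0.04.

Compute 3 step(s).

f(x) = x³ - 3x² + 6x + 1
x₀ = -3.15, x₁ = -0.04

Secant formula: x_{n+1} = x_n - f(x_n)(x_n - x_{n-1})/(f(x_n) - f(x_{n-1}))

Iteration 1:
  f(-3.150000) = -78.923375
  f(-0.040000) = 0.755136
  x_2 = -0.040000 - 0.755136×(-0.040000 - (-3.150000))/(0.755136 - (-78.923375))
       = -0.069474
Iteration 2:
  f(-0.040000) = 0.755136
  f(-0.069474) = 0.568338
  x_3 = -0.069474 - 0.568338×(-0.069474 - (-0.040000))/(0.568338 - 0.755136)
       = -0.159151
Iteration 3:
  f(-0.069474) = 0.568338
  f(-0.159151) = -0.034926
  x_4 = -0.159151 - (-0.034926)×(-0.159151 - (-0.069474))/(-0.034926 - 0.568338)
       = -0.153959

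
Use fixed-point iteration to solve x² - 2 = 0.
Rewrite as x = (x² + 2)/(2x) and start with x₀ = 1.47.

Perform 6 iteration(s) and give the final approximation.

Equation: x² - 2 = 0
Fixed-point form: x = (x² + 2)/(2x)
x₀ = 1.47

x_1 = g(1.470000) = 1.415272
x_2 = g(1.415272) = 1.414214
x_3 = g(1.414214) = 1.414214
x_4 = g(1.414214) = 1.414214
x_5 = g(1.414214) = 1.414214
x_6 = g(1.414214) = 1.414214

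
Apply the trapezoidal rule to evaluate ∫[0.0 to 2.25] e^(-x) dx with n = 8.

f(x) = e^(-x)
a = 0.0, b = 2.25, n = 8
h = (b - a)/n = 0.281250

Trapezoidal rule: (h/2)[f(x₀) + 2f(x₁) + 2f(x₂) + ... + f(xₙ)]

x_0 = 0.0000, f(x_0) = 1.000000, coefficient = 1
x_1 = 0.2812, f(x_1) = 0.754840, coefficient = 2
x_2 = 0.5625, f(x_2) = 0.569783, coefficient = 2
x_3 = 0.8438, f(x_3) = 0.430095, coefficient = 2
x_4 = 1.1250, f(x_4) = 0.324652, coefficient = 2
x_5 = 1.4062, f(x_5) = 0.245061, coefficient = 2
x_6 = 1.6875, f(x_6) = 0.184981, coefficient = 2
x_7 = 1.9688, f(x_7) = 0.139631, coefficient = 2
x_8 = 2.2500, f(x_8) = 0.105399, coefficient = 1

I ≈ (0.281250/2) × 6.403485 = 0.900490
Exact value: 0.894601
Error: 0.005889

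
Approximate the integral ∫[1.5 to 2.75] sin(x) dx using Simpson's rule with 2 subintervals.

f(x) = sin(x)
a = 1.5, b = 2.75, n = 2
h = (b - a)/n = 0.625000

Simpson's rule: (h/3)[f(x₀) + 4f(x₁) + 2f(x₂) + ... + f(xₙ)]

x_0 = 1.5000, f(x_0) = 0.997495, coefficient = 1
x_1 = 2.1250, f(x_1) = 0.850320, coefficient = 4
x_2 = 2.7500, f(x_2) = 0.381661, coefficient = 1

I ≈ (0.625000/3) × 4.780435 = 0.995924
Exact value: 0.995040
Error: 0.000884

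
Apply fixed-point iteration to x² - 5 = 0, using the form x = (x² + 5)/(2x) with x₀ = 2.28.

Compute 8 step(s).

Equation: x² - 5 = 0
Fixed-point form: x = (x² + 5)/(2x)
x₀ = 2.28

x_1 = g(2.280000) = 2.236491
x_2 = g(2.236491) = 2.236068
x_3 = g(2.236068) = 2.236068
x_4 = g(2.236068) = 2.236068
x_5 = g(2.236068) = 2.236068
x_6 = g(2.236068) = 2.236068
x_7 = g(2.236068) = 2.236068
x_8 = g(2.236068) = 2.236068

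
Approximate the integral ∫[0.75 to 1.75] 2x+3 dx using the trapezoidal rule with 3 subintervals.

f(x) = 2x+3
a = 0.75, b = 1.75, n = 3
h = (b - a)/n = 0.333333

Trapezoidal rule: (h/2)[f(x₀) + 2f(x₁) + 2f(x₂) + ... + f(xₙ)]

x_0 = 0.7500, f(x_0) = 4.500000, coefficient = 1
x_1 = 1.0833, f(x_1) = 5.166667, coefficient = 2
x_2 = 1.4167, f(x_2) = 5.833333, coefficient = 2
x_3 = 1.7500, f(x_3) = 6.500000, coefficient = 1

I ≈ (0.333333/2) × 33.000000 = 5.500000
Exact value: 5.500000
Error: 0.000000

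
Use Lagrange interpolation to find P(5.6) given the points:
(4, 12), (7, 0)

Lagrange interpolation formula:
P(x) = Σ yᵢ × Lᵢ(x)
where Lᵢ(x) = Π_{j≠i} (x - xⱼ)/(xᵢ - xⱼ)

L_0(5.6) = (5.6 - 7)/(4 - 7) = 0.466667
L_1(5.6) = (5.6 - 4)/(7 - 4) = 0.533333

P(5.6) = 12×L_0(5.6) + 0×L_1(5.6)
P(5.6) = 5.600000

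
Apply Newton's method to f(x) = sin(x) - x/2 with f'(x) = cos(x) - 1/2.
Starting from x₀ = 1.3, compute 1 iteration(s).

f(x) = sin(x) - x/2
f'(x) = cos(x) - 1/2
x₀ = 1.3

Newton-Raphson formula: x_{n+1} = x_n - f(x_n)/f'(x_n)

Iteration 1:
  f(1.300000) = 0.313558
  f'(1.300000) = -0.232501
  x_1 = 1.300000 - 0.313558/(-0.232501) = 2.648631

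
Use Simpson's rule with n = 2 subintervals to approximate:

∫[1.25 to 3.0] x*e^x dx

f(x) = x*e^x
a = 1.25, b = 3.0, n = 2
h = (b - a)/n = 0.875000

Simpson's rule: (h/3)[f(x₀) + 4f(x₁) + 2f(x₂) + ... + f(xₙ)]

x_0 = 1.2500, f(x_0) = 4.362929, coefficient = 1
x_1 = 2.1250, f(x_1) = 17.792407, coefficient = 4
x_2 = 3.0000, f(x_2) = 60.256611, coefficient = 1

I ≈ (0.875000/3) × 135.789168 = 39.605174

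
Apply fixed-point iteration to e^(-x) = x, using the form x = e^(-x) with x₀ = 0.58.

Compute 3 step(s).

Equation: e^(-x) = x
Fixed-point form: x = e^(-x)
x₀ = 0.58

x_1 = g(0.580000) = 0.559898
x_2 = g(0.559898) = 0.571267
x_3 = g(0.571267) = 0.564809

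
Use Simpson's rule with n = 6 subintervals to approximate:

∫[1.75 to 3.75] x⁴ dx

f(x) = x⁴
a = 1.75, b = 3.75, n = 6
h = (b - a)/n = 0.333333

Simpson's rule: (h/3)[f(x₀) + 4f(x₁) + 2f(x₂) + ... + f(xₙ)]

x_0 = 1.7500, f(x_0) = 9.378906, coefficient = 1
x_1 = 2.0833, f(x_1) = 18.838011, coefficient = 4
x_2 = 2.4167, f(x_2) = 34.108845, coefficient = 2
x_3 = 2.7500, f(x_3) = 57.191406, coefficient = 4
x_4 = 3.0833, f(x_4) = 90.381993, coefficient = 2
x_5 = 3.4167, f(x_5) = 136.273196, coefficient = 4
x_6 = 3.7500, f(x_6) = 197.753906, coefficient = 1

I ≈ (0.333333/3) × 1305.324942 = 145.036105
Exact value: 145.032813
Error: 0.003292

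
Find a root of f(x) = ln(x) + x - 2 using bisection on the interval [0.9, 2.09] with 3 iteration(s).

f(x) = ln(x) + x - 2
Initial interval: [0.9, 2.09]

Iteration 1:
  c_1 = (0.900000 + 2.090000)/2 = 1.495000
  f(c_1) = f(1.495000) = -0.102874
  f(a) × f(c) ≥ 0, new interval: [1.495000, 2.090000]
Iteration 2:
  c_2 = (1.495000 + 2.090000)/2 = 1.792500
  f(c_2) = f(1.792500) = 0.376111
  f(a) × f(c) < 0, new interval: [1.495000, 1.792500]
Iteration 3:
  c_3 = (1.495000 + 1.792500)/2 = 1.643750
  f(c_3) = f(1.643750) = 0.140730
  f(a) × f(c) < 0, new interval: [1.495000, 1.643750]

After 3 iteration(s), the approximation is c_3 = 1.643750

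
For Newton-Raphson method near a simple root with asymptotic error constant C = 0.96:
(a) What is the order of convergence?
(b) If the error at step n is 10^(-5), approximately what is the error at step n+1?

(a) Newton-Raphson has quadratic (order 2) convergence near simple roots.
    This means |e_{n+1}| ≈ C|e_n|².

(b) With |e_n| = 10^(-5) and C = 0.96:
    |e_{n+1}| ≈ 0.96 × (10^(-5))² = 0.96 × 10^(-10)

(a) 2 (quadratic); (b) |e_{n+1}| ≈ 9.600e-11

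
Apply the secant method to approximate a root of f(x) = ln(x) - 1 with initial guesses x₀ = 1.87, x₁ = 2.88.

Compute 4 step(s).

f(x) = ln(x) - 1
x₀ = 1.87, x₁ = 2.88

Secant formula: x_{n+1} = x_n - f(x_n)(x_n - x_{n-1})/(f(x_n) - f(x_{n-1}))

Iteration 1:
  f(1.870000) = -0.374062
  f(2.880000) = 0.057790
  x_2 = 2.880000 - 0.057790×(2.880000 - 1.870000)/(0.057790 - (-0.374062))
       = 2.744842
Iteration 2:
  f(2.880000) = 0.057790
  f(2.744842) = 0.009724
  x_3 = 2.744842 - 0.009724×(2.744842 - 2.880000)/(0.009724 - 0.057790)
       = 2.717501
Iteration 3:
  f(2.744842) = 0.009724
  f(2.717501) = -0.000287
  x_4 = 2.717501 - (-0.000287)×(2.717501 - 2.744842)/(-0.000287 - 0.009724)
       = 2.718286
Iteration 4:
  f(2.717501) = -0.000287
  f(2.718286) = 0.000001
  x_5 = 2.718286 - 0.000001×(2.718286 - 2.717501)/(0.000001 - (-0.000287))
       = 2.718282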